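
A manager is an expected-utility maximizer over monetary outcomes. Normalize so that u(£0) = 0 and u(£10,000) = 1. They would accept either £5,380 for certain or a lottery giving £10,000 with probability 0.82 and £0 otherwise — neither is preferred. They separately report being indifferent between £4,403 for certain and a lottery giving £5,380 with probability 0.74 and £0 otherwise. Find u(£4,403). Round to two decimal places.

The first gamble pins u(£5,380): it must equal 0.82·1 + 0.18·0 = 0.82.
The second indifference gives u(£4,403) = 0.74·u(£5,380) + 0.26·u(£0) = 0.74·0.82 + 0.26·0.00 = 0.6068.

0.61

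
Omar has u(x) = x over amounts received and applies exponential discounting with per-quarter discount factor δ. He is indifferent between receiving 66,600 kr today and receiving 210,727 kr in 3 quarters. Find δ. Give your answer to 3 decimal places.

δ ≈ 0.681

Equating discounted utilities: u(66600) = δ^3·u(210727) ⇒ δ^3 = u(66600)/u(210727).
With u(x) = x: δ^3 = 66600/210727 = 0.31605.
So δ = 0.31605^(1/3) ≈ 0.681.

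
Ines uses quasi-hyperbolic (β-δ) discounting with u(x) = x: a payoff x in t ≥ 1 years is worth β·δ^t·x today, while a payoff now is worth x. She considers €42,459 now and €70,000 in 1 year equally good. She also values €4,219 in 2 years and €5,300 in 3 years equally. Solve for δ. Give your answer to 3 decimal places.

δ ≈ 0.796

From the later pair, β·δ^2·4219 = β·δ^3·5300; dividing through, δ = 4219/5300 = 0.79604.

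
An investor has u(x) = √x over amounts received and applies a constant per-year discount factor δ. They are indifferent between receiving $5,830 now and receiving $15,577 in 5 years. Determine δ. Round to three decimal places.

The payoff in 5 years is discounted by δ^5, so u(5830) = δ^5·u(15577) and δ^5 = u(5830)/u(15577).
With u(x) = √x: δ^5 = √5830/√15577 = √(5830/15577) = 0.61178.
So δ = 0.61178^(1/5) ≈ 0.906.

δ ≈ 0.906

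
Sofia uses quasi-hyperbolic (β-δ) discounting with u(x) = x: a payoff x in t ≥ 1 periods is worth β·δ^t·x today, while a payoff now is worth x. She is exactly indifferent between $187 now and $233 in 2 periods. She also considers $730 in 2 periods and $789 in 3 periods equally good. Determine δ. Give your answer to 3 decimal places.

δ ≈ 0.925

The second indifference involves only future payoffs, so β cancels: β·δ^2·730 = β·δ^3·789, giving δ = 730/789 = 0.92522.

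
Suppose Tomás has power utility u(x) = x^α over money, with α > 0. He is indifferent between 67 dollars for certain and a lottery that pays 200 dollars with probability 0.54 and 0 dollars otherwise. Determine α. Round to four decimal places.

α ≈ 0.5634

Since u(0) = 0, the lottery's EU is 0.54·200^α.
Indifference: 67^α = 0.54·200^α, so (67/200)^α = 0.54.
Taking logs: α·ln(67/200) = ln(0.54), so α = -0.6161861 / -1.0936247 ≈ 0.5634.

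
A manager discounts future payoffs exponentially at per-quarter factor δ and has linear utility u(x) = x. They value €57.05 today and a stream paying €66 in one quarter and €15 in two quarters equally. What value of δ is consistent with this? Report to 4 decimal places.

δ ≈ 0.7400

Equating present values: 57.05 = 66δ + 15δ².
So 15δ² + 66δ − 57.05 = 0.
The positive root is δ = [−66 + √(66² + 4·15·57.05)] / (2·15) = (−66 + 88.199)/30 ≈ 0.7400.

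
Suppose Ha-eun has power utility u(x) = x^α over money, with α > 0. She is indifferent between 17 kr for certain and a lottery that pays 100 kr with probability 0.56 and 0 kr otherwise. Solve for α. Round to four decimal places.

Since u(0) = 0, the lottery's EU is 0.56·100^α.
Setting u(17) equal to that: 17^α = 0.56·100^α ⇒ (17/100)^α = 0.56.
α = ln(0.56) / ln(17/100) = -0.5798185/-1.7719568 ≈ 0.3272.

α ≈ 0.3272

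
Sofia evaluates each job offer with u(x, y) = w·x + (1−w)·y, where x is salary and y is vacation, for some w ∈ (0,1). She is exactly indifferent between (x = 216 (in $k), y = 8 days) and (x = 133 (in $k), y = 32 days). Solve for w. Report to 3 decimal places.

Indifference: w·216 + (1−w)·8 = w·133 + (1−w)·32.
Collecting terms: w·83 = (1−w)·24.
So w/(1−w) = 24/83 = 0.2892, giving w = 24/(83+24) = 0.224.

w = 0.224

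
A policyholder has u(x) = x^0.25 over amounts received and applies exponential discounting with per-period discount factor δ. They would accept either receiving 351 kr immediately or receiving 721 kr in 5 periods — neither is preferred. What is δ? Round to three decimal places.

δ ≈ 0.965

Indifference means u(351) = δ^5 · u(721), so δ^5 = u(351)/u(721).
With u(x) = x^0.25: δ^5 = 351^0.25/721^0.25 = (351/721)^0.25 = 0.83530.
Taking the 5th root: δ = 0.83530^(1/5) ≈ 0.965.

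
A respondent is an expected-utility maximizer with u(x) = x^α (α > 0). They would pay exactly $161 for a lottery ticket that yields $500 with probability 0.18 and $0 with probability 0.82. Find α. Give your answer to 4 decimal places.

α ≈ 1.5132

The lottery's expected utility is 0.18·u(500) + 0.82·u(0) = 0.18·500^α (since u(0) = 0 for α > 0).
Equating: 161^α = 0.18·500^α, i.e. 0.3220^α = 0.18.
Taking logs: α·ln(161/500) = ln(0.18), so α = -1.7147984 / -1.1332037 ≈ 1.5132.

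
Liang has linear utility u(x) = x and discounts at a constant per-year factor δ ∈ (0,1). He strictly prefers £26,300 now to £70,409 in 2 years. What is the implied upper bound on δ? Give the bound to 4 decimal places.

δ < 0.6112

Under u(x) = x this choice says 26300 > δ^2·70409.
Hence δ^2 < 26300/70409 = 0.37353, and x ↦ x^(1/2) is increasing on (0,∞).
δ < (26300/70409)^(1/2) ≈ 0.6112.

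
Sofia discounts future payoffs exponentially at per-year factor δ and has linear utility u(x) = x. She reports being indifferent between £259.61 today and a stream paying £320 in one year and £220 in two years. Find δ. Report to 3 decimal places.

δ ≈ 0.580

Present value of the stream is 320·δ + 220·δ². Indifference gives 320δ + 220δ² = 259.61.
That is, 220δ² + 320δ − 259.61 = 0, a quadratic in δ.
δ = (−320 + √(320² + 4·220·259.61)) / (2·220) = (−320 + √330856.80) / 440 ≈ 0.580.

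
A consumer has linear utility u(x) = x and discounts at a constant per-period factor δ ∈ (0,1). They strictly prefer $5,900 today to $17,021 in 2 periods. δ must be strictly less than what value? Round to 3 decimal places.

Under u(x) = x this choice says 5900 > δ^2·17021.
Dividing by 17021: δ^2 < 0.34663. Both sides are positive, so the square root keeps the direction.
δ < (5900/17021)^(1/2) ≈ 0.589.

δ < 0.589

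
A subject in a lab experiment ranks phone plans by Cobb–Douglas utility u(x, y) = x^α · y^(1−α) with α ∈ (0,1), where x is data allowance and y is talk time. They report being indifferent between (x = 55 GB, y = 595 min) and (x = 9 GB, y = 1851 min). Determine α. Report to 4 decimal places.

Set the two utilities equal: 55^α·595^(1−α) = 9^α·1851^(1−α).
(55/9)^α = (1851/595)^(1−α); take logs: α·ln(55/9) = (1−α)·ln(1851/595), i.e. α·1.8101086 = (1−α)·1.1349199.
So α/(1−α) = (1.1349199)/(1.8101086) = 0.6269899, and α = 0.6269899/1.6269899 ≈ 0.3854.

α ≈ 0.3854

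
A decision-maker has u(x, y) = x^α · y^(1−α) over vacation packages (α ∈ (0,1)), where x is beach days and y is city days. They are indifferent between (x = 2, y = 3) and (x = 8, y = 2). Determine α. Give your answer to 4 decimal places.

The Cobb–Douglas utilities coincide, so 2^α·3^(1−α) = 8^α·2^(1−α).
Taking logs: α·ln 2 + (1−α)·ln 3 = α·ln 8 + (1−α)·ln 2, i.e. α·-1.3862944 = (1−α)·-0.4054651.
Thus α·(-1.7917595) = -0.4054651, so α = -0.4054651/-1.7917595 ≈ 0.2263.

α ≈ 0.2263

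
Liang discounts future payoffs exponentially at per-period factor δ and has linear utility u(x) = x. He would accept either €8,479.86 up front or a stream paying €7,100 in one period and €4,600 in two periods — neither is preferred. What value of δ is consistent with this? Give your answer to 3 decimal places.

δ ≈ 0.790

Present value of the stream is 7100·δ + 4600·δ². Indifference gives 7100δ + 4600δ² = 8479.86.
That is, 4600δ² + 7100δ − 8479.86 = 0, a quadratic in δ.
δ = (−7100 + √(7100² + 4·4600·8479.86)) / (2·4600) = (−7100 + √206439424.00) / 9200 ≈ 0.790.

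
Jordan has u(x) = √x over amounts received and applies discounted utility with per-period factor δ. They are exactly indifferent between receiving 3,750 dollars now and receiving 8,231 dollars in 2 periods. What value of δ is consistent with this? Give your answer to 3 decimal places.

δ ≈ 0.822

Indifference means u(3750) = δ^2 · u(8231), so δ^2 = u(3750)/u(8231).
With u(x) = √x: δ^2 = √3750/√8231 = √(3750/8231) = 0.67498.
Taking the square root: δ = 0.67498^(1/2) ≈ 0.822.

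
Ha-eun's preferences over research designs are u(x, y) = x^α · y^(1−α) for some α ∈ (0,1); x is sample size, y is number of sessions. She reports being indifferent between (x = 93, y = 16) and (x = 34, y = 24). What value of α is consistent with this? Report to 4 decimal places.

α ≈ 0.2872

Indifference: 93^α · 16^(1−α) = 34^α · 24^(1−α).
(93/34)^α = (24/16)^(1−α); take logs: α·ln(93/34) = (1−α)·ln(24/16), i.e. α·1.0062390 = (1−α)·0.4054651.
Thus α·(1.4117041) = 0.4054651, so α = 0.4054651/1.4117041 ≈ 0.2872.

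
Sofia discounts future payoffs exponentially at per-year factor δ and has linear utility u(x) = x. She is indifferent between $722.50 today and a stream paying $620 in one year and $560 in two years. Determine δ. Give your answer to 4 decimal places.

δ ≈ 0.7100

Equating present values: 722.50 = 620δ + 560δ².
So 560δ² + 620δ − 722.50 = 0.
The positive root is δ = [−620 + √(620² + 4·560·722.50)] / (2·560) = (−620 + 1415.203)/1120 ≈ 0.7100.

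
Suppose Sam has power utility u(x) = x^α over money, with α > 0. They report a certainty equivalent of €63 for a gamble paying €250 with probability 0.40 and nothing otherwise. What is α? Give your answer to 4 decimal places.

EU(lottery) = 0.40·250^α + 0.60·0 = 0.40·250^α.
Indifference: 63^α = 0.40·250^α, so (63/250)^α = 0.40.
Taking logs: α·ln(63/250) = ln(0.40), so α = -0.9162907 / -1.3783262 ≈ 0.6648.

α ≈ 0.6648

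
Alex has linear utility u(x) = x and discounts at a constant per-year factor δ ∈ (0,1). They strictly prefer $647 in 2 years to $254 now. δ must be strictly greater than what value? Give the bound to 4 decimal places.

δ > 0.6266

The preference means 254 < δ^2·647.
So δ^2 > 254/647 = 0.39258; taking the square root of both positive sides preserves the inequality.
δ > (254/647)^(1/2) ≈ 0.6266.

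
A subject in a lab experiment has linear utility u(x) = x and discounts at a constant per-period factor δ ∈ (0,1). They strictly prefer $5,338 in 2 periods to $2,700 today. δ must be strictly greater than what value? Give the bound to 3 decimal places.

Comparing present values: 2700 < δ^2·5338.
So δ^2 > 2700/5338 = 0.50581; taking the square root of both positive sides preserves the inequality.
δ > (2700/5338)^(1/2) ≈ 0.711.

δ > 0.711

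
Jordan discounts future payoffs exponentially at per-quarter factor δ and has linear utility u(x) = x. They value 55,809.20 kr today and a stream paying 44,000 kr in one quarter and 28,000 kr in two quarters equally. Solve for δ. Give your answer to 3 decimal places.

The stream is worth 44000δ + 28000δ² today, so 44000δ + 28000δ² = 55809.20.
That is, 28000δ² + 44000δ − 55809.20 = 0, a quadratic in δ.
The positive root is δ = [−44000 + √(44000² + 4·28000·55809.20)] / (2·28000) = (−44000 + 90480.000)/56000 ≈ 0.830.

δ ≈ 0.830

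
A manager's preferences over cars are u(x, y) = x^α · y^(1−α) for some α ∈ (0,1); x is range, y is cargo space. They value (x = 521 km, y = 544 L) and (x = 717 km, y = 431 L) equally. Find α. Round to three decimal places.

α ≈ 0.422

Set the two utilities equal: 521^α·544^(1−α) = 717^α·431^(1−α).
(521/717)^α = (431/544)^(1−α); take logs: α·ln(521/717) = (1−α)·ln(431/544), i.e. α·-0.319326 = (1−α)·-0.232841.
So α/(1−α) = (-0.232841)/(-0.319326) = 0.729164, and α = 0.729164/1.729164 ≈ 0.422.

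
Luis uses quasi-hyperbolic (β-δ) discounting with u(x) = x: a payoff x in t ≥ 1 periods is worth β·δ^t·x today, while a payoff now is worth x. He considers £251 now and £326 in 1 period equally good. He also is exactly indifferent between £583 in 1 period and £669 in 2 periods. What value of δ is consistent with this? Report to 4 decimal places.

From the later pair, β·δ^1·583 = β·δ^2·669; dividing through, δ = 583/669 = 0.87145.

δ ≈ 0.8714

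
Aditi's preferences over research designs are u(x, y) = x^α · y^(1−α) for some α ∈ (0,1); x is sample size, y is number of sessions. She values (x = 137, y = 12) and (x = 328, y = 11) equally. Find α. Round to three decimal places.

Set the two utilities equal: 137^α·12^(1−α) = 328^α·11^(1−α).
Taking logs: α·ln 137 + (1−α)·ln 12 = α·ln 328 + (1−α)·ln 11, i.e. α·-0.873033 = (1−α)·-0.087011.
With A = -0.873033 and B = -0.087011: α·A = (1−α)·B, so α = B/(A+B) = -0.087011/-0.960044 ≈ 0.091.

α ≈ 0.091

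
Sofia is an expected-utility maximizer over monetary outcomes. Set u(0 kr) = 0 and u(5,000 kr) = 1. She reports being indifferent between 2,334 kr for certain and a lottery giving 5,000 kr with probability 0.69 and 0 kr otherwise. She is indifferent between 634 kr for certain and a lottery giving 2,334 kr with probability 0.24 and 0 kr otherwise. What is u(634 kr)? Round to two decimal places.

0.17

First, u(2,334 kr) = 0.69·u(5,000 kr) + 0.31·u(0 kr) = 0.69.
Chaining: u(634 kr) = 0.24·0.69 + 0.76·0.00 = 0.1656.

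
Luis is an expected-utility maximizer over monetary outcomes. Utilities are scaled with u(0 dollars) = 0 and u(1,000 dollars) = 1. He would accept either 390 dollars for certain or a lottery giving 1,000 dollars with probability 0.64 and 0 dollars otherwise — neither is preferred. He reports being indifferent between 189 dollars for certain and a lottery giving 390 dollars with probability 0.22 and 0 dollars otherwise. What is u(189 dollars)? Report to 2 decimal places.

From the first indifference, u(390 dollars) = 0.64·u(1,000 dollars) + 0.36·u(0 dollars) = 0.64·1 + 0.36·0 = 0.64.
Chaining: u(189 dollars) = 0.22·0.64 + 0.78·0.00 = 0.1408.

0.14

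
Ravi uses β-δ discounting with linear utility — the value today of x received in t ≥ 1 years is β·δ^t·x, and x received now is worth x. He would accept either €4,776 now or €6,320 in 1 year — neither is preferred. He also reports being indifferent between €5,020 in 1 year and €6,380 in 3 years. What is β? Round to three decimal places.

β ≈ 0.852

Both payoffs in the second observation are in the future, so β drops out: δ^1·5020 = δ^3·6380 ⇒ δ^2 = 5020/6380 = 0.78683, so δ = 0.88704.
The first indifference: 4776 = β·δ·6320, so β = 4776/(δ·6320) = 4776/(0.88704·6320) ≈ 0.852.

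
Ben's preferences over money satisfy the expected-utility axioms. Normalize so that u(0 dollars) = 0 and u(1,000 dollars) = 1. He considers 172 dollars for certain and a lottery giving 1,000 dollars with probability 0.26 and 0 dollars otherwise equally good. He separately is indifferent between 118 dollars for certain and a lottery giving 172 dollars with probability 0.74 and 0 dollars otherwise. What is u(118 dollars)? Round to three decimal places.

From the first indifference, u(172 dollars) = 0.26·u(1,000 dollars) + 0.74·u(0 dollars) = 0.26·1 + 0.74·0 = 0.26.
Chaining: u(118 dollars) = 0.74·0.26 + 0.26·0.00 = 0.1924.

0.192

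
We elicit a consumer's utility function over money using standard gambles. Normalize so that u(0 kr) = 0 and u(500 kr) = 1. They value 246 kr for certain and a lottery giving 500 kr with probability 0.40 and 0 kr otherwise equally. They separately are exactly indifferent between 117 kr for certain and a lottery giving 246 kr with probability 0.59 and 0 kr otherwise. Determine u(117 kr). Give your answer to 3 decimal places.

0.236

The first gamble pins u(246 kr): it must equal 0.40·1 + 0.60·0 = 0.40.
Chaining: u(117 kr) = 0.59·0.40 + 0.41·0.00 = 0.2360.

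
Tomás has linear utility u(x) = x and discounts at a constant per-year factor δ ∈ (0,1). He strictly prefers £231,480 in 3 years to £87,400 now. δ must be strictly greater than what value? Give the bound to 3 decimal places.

Comparing present values: 87400 < δ^3·231480.
Dividing by 231480: δ^3 > 0.37757. Both sides are positive, so the cube root keeps the direction.
δ > 0.37757^(1/3) = 0.723.

δ > 0.723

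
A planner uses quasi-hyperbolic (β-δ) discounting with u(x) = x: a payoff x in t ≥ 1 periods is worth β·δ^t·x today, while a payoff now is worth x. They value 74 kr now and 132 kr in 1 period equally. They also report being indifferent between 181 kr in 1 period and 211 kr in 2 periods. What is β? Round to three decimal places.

The second indifference involves only future payoffs, so β cancels: β·δ^1·181 = β·δ^2·211, giving δ = 181/211 = 0.85782.
Substituting δ into 74 = β·δ·132: β = 74/(113.232) ≈ 0.654.

β ≈ 0.654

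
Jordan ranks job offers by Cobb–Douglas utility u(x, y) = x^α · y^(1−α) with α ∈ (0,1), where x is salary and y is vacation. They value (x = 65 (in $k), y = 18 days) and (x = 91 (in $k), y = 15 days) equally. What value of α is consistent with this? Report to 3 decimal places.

α ≈ 0.351

The Cobb–Douglas utilities coincide, so 65^α·18^(1−α) = 91^α·15^(1−α).
Taking logs: α·ln 65 + (1−α)·ln 18 = α·ln 91 + (1−α)·ln 15, i.e. α·-0.336472 = (1−α)·-0.182322.
So α/(1−α) = (-0.182322)/(-0.336472) = 0.541864, and α = 0.541864/1.541864 ≈ 0.351.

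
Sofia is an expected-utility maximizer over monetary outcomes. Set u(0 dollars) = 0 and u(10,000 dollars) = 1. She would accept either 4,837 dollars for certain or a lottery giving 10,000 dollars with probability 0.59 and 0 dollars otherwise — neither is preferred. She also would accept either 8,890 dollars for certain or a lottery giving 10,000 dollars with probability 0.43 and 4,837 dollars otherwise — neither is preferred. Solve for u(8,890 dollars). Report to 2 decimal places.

0.77

The first gamble pins u(4,837 dollars): it must equal 0.59·1 + 0.41·0 = 0.59.
Chaining: u(8,890 dollars) = 0.43·1.00 + 0.57·0.59 = 0.7663.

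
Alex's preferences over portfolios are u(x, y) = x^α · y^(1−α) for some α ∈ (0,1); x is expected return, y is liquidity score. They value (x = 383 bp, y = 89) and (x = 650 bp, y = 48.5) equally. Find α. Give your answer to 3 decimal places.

α ≈ 0.534

Indifference: 383^α · 89^(1−α) = 650^α · 48.5^(1−α).
(383/650)^α = (48.5/89)^(1−α); take logs: α·ln(383/650) = (1−α)·ln(48.5/89), i.e. α·-0.528937 = (1−α)·-0.607073.
With A = -0.528937 and B = -0.607073: α·A = (1−α)·B, so α = B/(A+B) = -0.607073/-1.136010 ≈ 0.534.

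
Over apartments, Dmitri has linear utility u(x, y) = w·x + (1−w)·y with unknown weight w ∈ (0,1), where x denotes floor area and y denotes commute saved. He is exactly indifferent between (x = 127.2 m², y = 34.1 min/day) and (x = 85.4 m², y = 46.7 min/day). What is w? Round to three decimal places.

w = 0.232

Equating utilities: w·127.2 + (1−w)·34.1 = w·85.4 + (1−w)·46.7.
w·(127.2−85.4) = (1−w)·(46.7−34.1), i.e. w·41.8 = (1−w)·12.6.
Hence w = 12.6/(41.8+12.6) = 12.6/54.4 = 0.232.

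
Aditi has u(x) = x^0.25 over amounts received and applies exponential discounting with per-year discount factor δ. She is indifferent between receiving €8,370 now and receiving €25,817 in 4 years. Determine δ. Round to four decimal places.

The payoff in 4 years is discounted by δ^4, so u(8370) = δ^4·u(25817) and δ^4 = u(8370)/u(25817).
With u(x) = x^0.25: δ^4 = 8370^0.25/25817^0.25 = (8370/25817)^0.25 = 0.75458.
So δ = 0.75458^(1/4) ≈ 0.9320.

δ ≈ 0.9320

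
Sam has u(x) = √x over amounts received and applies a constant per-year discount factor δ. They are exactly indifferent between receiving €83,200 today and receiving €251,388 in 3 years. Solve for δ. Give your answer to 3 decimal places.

δ ≈ 0.832

The payoff in 3 years is discounted by δ^3, so u(83200) = δ^3·u(251388) and δ^3 = u(83200)/u(251388).
Since u(x) = √x, δ^3 = √(83200/251388) = 0.57529.
So δ = 0.57529^(1/3) ≈ 0.832.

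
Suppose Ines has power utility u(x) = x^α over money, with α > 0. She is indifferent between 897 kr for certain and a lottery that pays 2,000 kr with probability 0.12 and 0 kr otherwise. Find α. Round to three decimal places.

EU(lottery) = 0.12·2000^α + 0.88·0 = 0.12·2000^α.
Equating: 897^α = 0.12·2000^α, i.e. 0.4485^α = 0.12.
α = ln(0.12) / ln(897/2000) = -2.120264/-0.801847 ≈ 2.644.

α ≈ 2.644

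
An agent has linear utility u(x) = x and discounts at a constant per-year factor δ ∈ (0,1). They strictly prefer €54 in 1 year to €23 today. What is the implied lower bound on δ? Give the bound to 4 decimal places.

Comparing present values: 23 < δ·54.
So δ > 23/54 = 0.42593.

δ > 0.4259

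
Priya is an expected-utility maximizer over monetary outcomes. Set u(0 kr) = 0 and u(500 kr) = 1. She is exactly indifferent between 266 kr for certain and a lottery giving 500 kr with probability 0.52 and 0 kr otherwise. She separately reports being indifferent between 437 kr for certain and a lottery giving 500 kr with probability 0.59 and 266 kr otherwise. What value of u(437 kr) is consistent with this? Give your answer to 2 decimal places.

0.80

First, u(266 kr) = 0.52·u(500 kr) + 0.48·u(0 kr) = 0.52.
Chaining: u(437 kr) = 0.59·1.00 + 0.41·0.52 = 0.8032.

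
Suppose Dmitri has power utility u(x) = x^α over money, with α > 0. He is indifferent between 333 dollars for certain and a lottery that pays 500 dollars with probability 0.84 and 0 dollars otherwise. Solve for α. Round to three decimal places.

Since u(0) = 0, the lottery's EU is 0.84·500^α.
Indifference: 333^α = 0.84·500^α, so (333/500)^α = 0.84.
Taking logs: α·ln(333/500) = ln(0.84), so α = -0.174353 / -0.406466 ≈ 0.429.

α ≈ 0.429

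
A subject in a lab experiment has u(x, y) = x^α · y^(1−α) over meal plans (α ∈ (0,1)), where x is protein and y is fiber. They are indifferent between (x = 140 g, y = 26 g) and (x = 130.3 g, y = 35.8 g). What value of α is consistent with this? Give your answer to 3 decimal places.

α ≈ 0.817

The Cobb–Douglas utilities coincide, so 140^α·26^(1−α) = 130.3^α·35.8^(1−α).
(140/130.3)^α = (35.8/26)^(1−α); take logs: α·ln(140/130.3) = (1−α)·ln(35.8/26), i.e. α·0.071803 = (1−α)·0.319851.
Thus α·(0.391654) = 0.319851, so α = 0.319851/0.391654 ≈ 0.817.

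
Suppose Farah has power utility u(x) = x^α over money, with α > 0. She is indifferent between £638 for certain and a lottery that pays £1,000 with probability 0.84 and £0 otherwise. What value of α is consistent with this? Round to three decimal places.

α ≈ 0.388

The lottery's expected utility is 0.84·u(1000) + 0.16·u(0) = 0.84·1000^α (since u(0) = 0 for α > 0).
Equating: 638^α = 0.84·1000^α, i.e. 0.6380^α = 0.84.
α = ln(0.84) / ln(638/1000) = -0.174353/-0.449417 ≈ 0.388.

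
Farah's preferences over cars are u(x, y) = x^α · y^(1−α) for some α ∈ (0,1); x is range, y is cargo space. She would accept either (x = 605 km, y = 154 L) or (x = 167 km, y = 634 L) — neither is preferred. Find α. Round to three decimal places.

The Cobb–Douglas utilities coincide, so 605^α·154^(1−α) = 167^α·634^(1−α).
(605/167)^α = (634/154)^(1−α); take logs: α·ln(605/167) = (1−α)·ln(634/154), i.e. α·1.287235 = (1−α)·1.415096.
So α/(1−α) = (1.415096)/(1.287235) = 1.099330, and α = 1.099330/2.099330 ≈ 0.524.

α ≈ 0.524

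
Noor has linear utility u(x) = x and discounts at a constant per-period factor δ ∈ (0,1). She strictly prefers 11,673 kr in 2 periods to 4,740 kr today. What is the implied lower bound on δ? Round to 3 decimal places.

δ > 0.637

The preference means 4740 < δ^2·11673.
Dividing by 11673: δ^2 > 0.40607. Both sides are positive, so the square root keeps the direction.
δ > (4740/11673)^(1/2) ≈ 0.637.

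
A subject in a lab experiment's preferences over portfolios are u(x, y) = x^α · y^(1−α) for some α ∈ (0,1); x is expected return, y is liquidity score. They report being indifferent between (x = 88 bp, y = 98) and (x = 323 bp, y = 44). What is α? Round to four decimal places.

α ≈ 0.3811

The Cobb–Douglas utilities coincide, so 88^α·98^(1−α) = 323^α·44^(1−α).
Taking logs: α·ln 88 + (1−α)·ln 98 = α·ln 323 + (1−α)·ln 44, i.e. α·-1.3003155 = (1−α)·-0.8007778.
So α/(1−α) = (-0.8007778)/(-1.3003155) = 0.6158335, and α = 0.6158335/1.6158335 ≈ 0.3811.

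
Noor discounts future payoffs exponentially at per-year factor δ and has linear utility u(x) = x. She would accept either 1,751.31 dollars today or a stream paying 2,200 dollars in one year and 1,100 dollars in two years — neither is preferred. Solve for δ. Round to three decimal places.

The stream is worth 2200δ + 1100δ² today, so 2200δ + 1100δ² = 1751.31.
That is, 1100δ² + 2200δ − 1751.31 = 0, a quadratic in δ.
δ = (−2200 + √(2200² + 4·1100·1751.31)) / (2·1100) = (−2200 + √12545764.00) / 2200 ≈ 0.610.

δ ≈ 0.610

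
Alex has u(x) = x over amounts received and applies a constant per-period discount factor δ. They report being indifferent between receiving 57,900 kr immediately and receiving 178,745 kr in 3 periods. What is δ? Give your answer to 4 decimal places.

δ ≈ 0.6868

Equating discounted utilities: u(57900) = δ^3·u(178745) ⇒ δ^3 = u(57900)/u(178745).
With u(x) = x: δ^3 = 57900/178745 = 0.32393.
Hence δ = (0.32393)^(1/3) = 0.686776.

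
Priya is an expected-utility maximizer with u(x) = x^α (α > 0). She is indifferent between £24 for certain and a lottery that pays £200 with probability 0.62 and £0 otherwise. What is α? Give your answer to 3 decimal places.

Since u(0) = 0, the lottery's EU is 0.62·200^α.
Equating: 24^α = 0.62·200^α, i.e. 0.1200^α = 0.62.
α = ln(0.62) / ln(24/200) = -0.478036/-2.120264 ≈ 0.225.

α ≈ 0.225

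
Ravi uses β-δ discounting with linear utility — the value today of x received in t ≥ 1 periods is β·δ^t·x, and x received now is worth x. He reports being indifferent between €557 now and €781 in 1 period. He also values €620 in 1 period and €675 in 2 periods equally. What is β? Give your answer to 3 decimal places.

β ≈ 0.776

From the later pair, β·δ^1·620 = β·δ^2·675; dividing through, δ = 620/675 = 0.91852.
Substituting δ into 557 = β·δ·781: β = 557/(717.363) ≈ 0.776.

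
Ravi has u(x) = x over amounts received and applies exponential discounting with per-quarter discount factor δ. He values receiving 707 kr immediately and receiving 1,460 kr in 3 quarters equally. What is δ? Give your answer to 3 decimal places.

δ ≈ 0.785

Equating discounted utilities: u(707) = δ^3·u(1460) ⇒ δ^3 = u(707)/u(1460).
With u(x) = x: δ^3 = 707/1460 = 0.48425.
Taking the cube root: δ = 0.48425^(1/3) ≈ 0.785.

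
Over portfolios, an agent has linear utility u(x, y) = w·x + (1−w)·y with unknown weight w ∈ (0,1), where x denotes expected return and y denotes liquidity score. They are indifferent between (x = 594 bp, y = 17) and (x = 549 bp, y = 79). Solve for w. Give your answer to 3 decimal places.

w = 0.579

Indifference: w·594 + (1−w)·17 = w·549 + (1−w)·79.
Collecting terms: w·45 = (1−w)·62.
So w/(1−w) = 62/45 = 1.3778, giving w = 62/(45+62) = 0.579.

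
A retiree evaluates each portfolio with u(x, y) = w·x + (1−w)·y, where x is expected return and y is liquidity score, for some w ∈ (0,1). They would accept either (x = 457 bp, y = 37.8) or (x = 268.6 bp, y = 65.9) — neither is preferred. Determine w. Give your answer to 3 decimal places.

w = 0.130

u(457,37.8) = u(268.6,65.9) means w·457 + (1−w)·37.8 = w·268.6 + (1−w)·65.9.
Collecting terms: w·188.4 = (1−w)·28.1.
Hence w = 28.1/(188.4+28.1) = 28.1/216.5 = 0.130.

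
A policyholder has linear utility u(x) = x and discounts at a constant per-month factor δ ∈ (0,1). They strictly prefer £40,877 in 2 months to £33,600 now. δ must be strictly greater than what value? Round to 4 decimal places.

δ > 0.9066

Comparing present values: 33600 < δ^2·40877.
Dividing by 40877: δ^2 > 0.82198. Both sides are positive, so the square root keeps the direction.
δ > (33600/40877)^(1/2) ≈ 0.9066.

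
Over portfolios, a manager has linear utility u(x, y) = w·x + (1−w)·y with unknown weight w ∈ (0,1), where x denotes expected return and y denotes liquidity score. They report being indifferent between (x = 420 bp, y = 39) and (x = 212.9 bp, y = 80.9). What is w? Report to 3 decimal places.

w = 0.168

Equating utilities: w·420 + (1−w)·39 = w·212.9 + (1−w)·80.9.
Rearranging, 207.1·w − 41.9·(1−w) = 0.
Hence w = 41.9/(207.1+41.9) = 41.9/249 = 0.168.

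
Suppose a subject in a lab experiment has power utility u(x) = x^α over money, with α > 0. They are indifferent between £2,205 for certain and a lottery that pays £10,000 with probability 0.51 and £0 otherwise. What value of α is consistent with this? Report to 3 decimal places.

Since u(0) = 0, the lottery's EU is 0.51·10000^α.
Setting u(2205) equal to that: 2205^α = 0.51·10000^α ⇒ (2205/10000)^α = 0.51.
Taking logs: α·ln(2205/10000) = ln(0.51), so α = -0.673345 / -1.511858 ≈ 0.445.

α ≈ 0.445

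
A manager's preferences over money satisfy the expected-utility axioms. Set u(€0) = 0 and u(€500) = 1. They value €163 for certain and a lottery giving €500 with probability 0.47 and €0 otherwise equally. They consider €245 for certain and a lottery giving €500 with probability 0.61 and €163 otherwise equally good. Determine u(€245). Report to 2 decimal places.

First, u(€163) = 0.47·u(€500) + 0.53·u(€0) = 0.47.
Then u(€245) = 0.61·u(€500) + 0.39·u(€163) = 0.61·1.00 + 0.39·0.47 = 0.7933.

0.79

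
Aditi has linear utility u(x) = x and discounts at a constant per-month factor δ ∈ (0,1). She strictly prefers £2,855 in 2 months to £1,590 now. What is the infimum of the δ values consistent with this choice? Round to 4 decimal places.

δ > 0.7463

Under u(x) = x this choice says 1590 < δ^2·2855.
Dividing by 2855: δ^2 > 0.55692. Both sides are positive, so the square root keeps the direction.
δ > 0.55692^(1/2) = 0.7463.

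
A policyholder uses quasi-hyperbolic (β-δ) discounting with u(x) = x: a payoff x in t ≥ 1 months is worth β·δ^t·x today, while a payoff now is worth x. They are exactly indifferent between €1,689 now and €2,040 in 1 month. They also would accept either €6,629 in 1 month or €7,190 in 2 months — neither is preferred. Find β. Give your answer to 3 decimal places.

β ≈ 0.898

From the later pair, β·δ^1·6629 = β·δ^2·7190; dividing through, δ = 6629/7190 = 0.92197.
Now use the now-vs-future pair: 1689 = β·δ·2040 gives β = 1689/(0.92197·2040) ≈ 0.898.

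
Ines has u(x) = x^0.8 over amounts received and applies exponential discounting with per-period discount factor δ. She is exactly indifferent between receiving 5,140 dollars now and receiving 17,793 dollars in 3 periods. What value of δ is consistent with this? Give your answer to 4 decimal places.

δ ≈ 0.7181

The payoff in 3 periods is discounted by δ^3, so u(5140) = δ^3·u(17793) and δ^3 = u(5140)/u(17793).
With u(x) = x^0.8: δ^3 = 5140^0.8/17793^0.8 = (5140/17793)^0.8 = 0.37031.
Hence δ = (0.37031)^(1/3) = 0.718109.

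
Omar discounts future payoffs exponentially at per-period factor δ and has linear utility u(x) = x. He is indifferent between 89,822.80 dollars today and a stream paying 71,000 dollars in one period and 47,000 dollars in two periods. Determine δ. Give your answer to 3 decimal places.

δ ≈ 0.820

Equating present values: 89822.80 = 71000δ + 47000δ².
That is, 47000δ² + 71000δ − 89822.80 = 0, a quadratic in δ.
The positive root is δ = [−71000 + √(71000² + 4·47000·89822.80)] / (2·47000) = (−71000 + 148080.000)/94000 ≈ 0.820.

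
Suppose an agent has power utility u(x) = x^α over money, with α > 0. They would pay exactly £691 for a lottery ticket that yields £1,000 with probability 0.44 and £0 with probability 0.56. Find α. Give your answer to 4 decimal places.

α ≈ 2.2212

Since u(0) = 0, the lottery's EU is 0.44·1000^α.
Setting u(691) equal to that: 691^α = 0.44·1000^α ⇒ (691/1000)^α = 0.44.
α = ln(0.44) / ln(691/1000) = -0.8209806/-0.3696155 ≈ 2.2212.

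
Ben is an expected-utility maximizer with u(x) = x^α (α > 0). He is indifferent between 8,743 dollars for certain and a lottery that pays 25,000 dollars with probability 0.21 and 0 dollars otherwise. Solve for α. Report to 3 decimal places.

EU(lottery) = 0.21·25000^α + 0.79·0 = 0.21·25000^α.
Equating: 8743^α = 0.21·25000^α, i.e. 0.3497^α = 0.21.
Take logs: α = ln 0.21 / ln(8743/25000) ≈ 1.48545.

α ≈ 1.485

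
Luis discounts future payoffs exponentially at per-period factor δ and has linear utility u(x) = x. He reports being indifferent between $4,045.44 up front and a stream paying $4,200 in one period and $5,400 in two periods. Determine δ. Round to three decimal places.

The stream is worth 4200δ + 5400δ² today, so 4200δ + 5400δ² = 4045.44.
That is, 5400δ² + 4200δ − 4045.44 = 0, a quadratic in δ.
The positive root is δ = [−4200 + √(4200² + 4·5400·4045.44)] / (2·5400) = (−4200 + 10248.000)/10800 ≈ 0.560.

δ ≈ 0.560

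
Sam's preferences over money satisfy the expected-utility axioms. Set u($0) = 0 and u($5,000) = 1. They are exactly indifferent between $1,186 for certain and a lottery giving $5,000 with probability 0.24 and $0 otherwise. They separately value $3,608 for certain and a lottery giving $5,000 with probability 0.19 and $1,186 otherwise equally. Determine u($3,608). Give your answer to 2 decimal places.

0.38

The first gamble pins u($1,186): it must equal 0.24·1 + 0.76·0 = 0.24.
The second indifference gives u($3,608) = 0.19·u($5,000) + 0.81·u($1,186) = 0.19·1.00 + 0.81·0.24 = 0.3844.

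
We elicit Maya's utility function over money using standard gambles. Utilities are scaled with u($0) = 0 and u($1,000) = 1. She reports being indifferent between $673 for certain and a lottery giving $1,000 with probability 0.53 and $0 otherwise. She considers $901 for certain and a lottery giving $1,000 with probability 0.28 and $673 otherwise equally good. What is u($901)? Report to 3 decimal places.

First, u($673) = 0.53·u($1,000) + 0.47·u($0) = 0.53.
Then u($901) = 0.28·u($1,000) + 0.72·u($673) = 0.28·1.00 + 0.72·0.53 = 0.6616.

0.662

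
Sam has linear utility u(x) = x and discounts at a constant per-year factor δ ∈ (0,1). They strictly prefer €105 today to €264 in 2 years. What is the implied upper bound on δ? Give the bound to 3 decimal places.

The preference means 105 > δ^2·264.
Hence δ^2 < 105/264 = 0.39773, and x ↦ x^(1/2) is increasing on (0,∞).
δ < (105/264)^(1/2) ≈ 0.631.

δ < 0.631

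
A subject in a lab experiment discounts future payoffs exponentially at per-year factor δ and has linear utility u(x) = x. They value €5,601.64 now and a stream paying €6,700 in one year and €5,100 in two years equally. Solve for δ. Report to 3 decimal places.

Present value of the stream is 6700·δ + 5100·δ². Indifference gives 6700δ + 5100δ² = 5601.64.
That is, 5100δ² + 6700δ − 5601.64 = 0, a quadratic in δ.
δ = (−6700 + √(6700² + 4·5100·5601.64)) / (2·5100) = (−6700 + √159163456.00) / 10200 ≈ 0.580.

δ ≈ 0.580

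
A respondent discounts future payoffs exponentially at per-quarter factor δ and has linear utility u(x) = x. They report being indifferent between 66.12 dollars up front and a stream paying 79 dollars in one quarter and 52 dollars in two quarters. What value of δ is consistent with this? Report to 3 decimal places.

δ ≈ 0.600

The stream is worth 79δ + 52δ² today, so 79δ + 52δ² = 66.12.
So 52δ² + 79δ − 66.12 = 0.
δ = (−79 + √(79² + 4·52·66.12)) / (2·52) = (−79 + √19993.96) / 104 ≈ 0.600.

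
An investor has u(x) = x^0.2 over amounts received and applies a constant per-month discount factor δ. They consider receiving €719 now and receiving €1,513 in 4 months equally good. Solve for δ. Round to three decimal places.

The payoff in 4 months is discounted by δ^4, so u(719) = δ^4·u(1513) and δ^4 = u(719)/u(1513).
With u(x) = x^0.2: δ^4 = 719^0.2/1513^0.2 = (719/1513)^0.2 = 0.86174.
Hence δ = (0.86174)^(1/4) = 0.96348.

δ ≈ 0.963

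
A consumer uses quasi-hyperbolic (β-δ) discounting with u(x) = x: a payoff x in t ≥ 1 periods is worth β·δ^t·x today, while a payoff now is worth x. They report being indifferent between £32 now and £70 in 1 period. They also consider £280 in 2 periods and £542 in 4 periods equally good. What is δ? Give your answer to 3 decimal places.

Both payoffs in the second observation are in the future, so β drops out: δ^2·280 = δ^4·542 ⇒ δ^2 = 280/542 = 0.51661, so δ = 0.71875.

δ ≈ 0.719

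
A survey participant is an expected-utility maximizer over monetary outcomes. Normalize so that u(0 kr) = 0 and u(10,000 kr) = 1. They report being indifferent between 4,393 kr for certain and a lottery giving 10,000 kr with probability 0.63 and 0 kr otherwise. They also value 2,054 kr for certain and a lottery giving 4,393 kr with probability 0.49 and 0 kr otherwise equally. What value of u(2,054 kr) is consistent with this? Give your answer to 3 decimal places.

0.309

First, u(4,393 kr) = 0.63·u(10,000 kr) + 0.37·u(0 kr) = 0.63.
The second indifference gives u(2,054 kr) = 0.49·u(4,393 kr) + 0.51·u(0 kr) = 0.49·0.63 + 0.51·0.00 = 0.3087.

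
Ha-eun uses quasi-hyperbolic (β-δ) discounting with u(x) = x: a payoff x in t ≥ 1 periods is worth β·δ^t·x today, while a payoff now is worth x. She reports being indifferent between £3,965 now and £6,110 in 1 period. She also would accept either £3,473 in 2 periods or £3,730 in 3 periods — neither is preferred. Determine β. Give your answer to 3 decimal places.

β ≈ 0.697

The second indifference involves only future payoffs, so β cancels: β·δ^2·3473 = β·δ^3·3730, giving δ = 3473/3730 = 0.93110.
Now use the now-vs-future pair: 3965 = β·δ·6110 gives β = 3965/(0.93110·6110) ≈ 0.697.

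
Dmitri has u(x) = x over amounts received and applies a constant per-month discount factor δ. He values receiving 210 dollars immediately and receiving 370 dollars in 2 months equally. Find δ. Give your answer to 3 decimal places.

δ ≈ 0.753

The payoff in 2 months is discounted by δ^2, so u(210) = δ^2·u(370) and δ^2 = u(210)/u(370).
With u(x) = x: δ^2 = 210/370 = 0.56757.
Taking the square root: δ = 0.56757^(1/2) ≈ 0.753.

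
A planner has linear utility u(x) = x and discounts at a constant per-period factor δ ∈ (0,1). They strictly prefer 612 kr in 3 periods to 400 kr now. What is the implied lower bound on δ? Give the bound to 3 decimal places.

Comparing present values: 400 < δ^3·612.
Dividing by 612: δ^3 > 0.65359. Both sides are positive, so the cube root keeps the direction.
δ > (400/612)^(1/3) ≈ 0.868.

δ > 0.868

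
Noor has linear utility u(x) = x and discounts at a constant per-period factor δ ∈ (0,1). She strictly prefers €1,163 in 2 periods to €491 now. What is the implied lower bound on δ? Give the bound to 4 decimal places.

δ > 0.6498

The preference means 491 < δ^2·1163.
Dividing by 1163: δ^2 > 0.42218. Both sides are positive, so the square root keeps the direction.
δ > 0.42218^(1/2) = 0.6498.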